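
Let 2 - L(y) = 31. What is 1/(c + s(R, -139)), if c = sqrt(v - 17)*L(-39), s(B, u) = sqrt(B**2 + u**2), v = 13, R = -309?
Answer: 1/(sqrt(114802) - 58*I) ≈ 0.0028674 + 0.00049083*I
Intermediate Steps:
L(y) = -29 (L(y) = 2 - 1*31 = 2 - 31 = -29)
c = -58*I (c = sqrt(13 - 17)*(-29) = sqrt(-4)*(-29) = (2*I)*(-29) = -58*I ≈ -58.0*I)
1/(c + s(R, -139)) = 1/(-58*I + sqrt((-309)**2 + (-139)**2)) = 1/(-58*I + sqrt(95481 + 19321)) = 1/(-58*I + sqrt(114802)) = 1/(sqrt(114802) - 58*I)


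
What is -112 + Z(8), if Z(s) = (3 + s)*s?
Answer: -24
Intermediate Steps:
Z(s) = s*(3 + s)
-112 + Z(8) = -112 + 8*(3 + 8) = -112 + 8*11 = -112 + 88 = -24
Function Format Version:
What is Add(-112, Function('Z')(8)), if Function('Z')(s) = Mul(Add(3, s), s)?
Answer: -24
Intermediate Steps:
Function('Z')(s) = Mul(s, Add(3, s))
Add(-112, Function('Z')(8)) = Add(-112, Mul(8, Add(3, 8))) = Add(-112, Mul(8, 11)) = Add(-112, 88) = -24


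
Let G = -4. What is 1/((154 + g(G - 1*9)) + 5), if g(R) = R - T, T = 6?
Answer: 1/140 ≈ 0.0071429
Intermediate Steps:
g(R) = -6 + R (g(R) = R - 1*6 = R - 6 = -6 + R)
1/((154 + g(G - 1*9)) + 5) = 1/((154 + (-6 + (-4 - 1*9))) + 5) = 1/((154 + (-6 + (-4 - 9))) + 5) = 1/((154 + (-6 - 13)) + 5) = 1/((154 - 19) + 5) = 1/(135 + 5) = 1/140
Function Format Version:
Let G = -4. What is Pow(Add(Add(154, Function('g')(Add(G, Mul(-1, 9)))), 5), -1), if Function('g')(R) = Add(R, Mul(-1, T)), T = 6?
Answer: Rational(1, 140) ≈ 0.0071429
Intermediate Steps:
Function('g')(R) = Add(-6, R) (Function('g')(R) = Add(R, Mul(-1, 6)) = Add(R, -6) = Add(-6, R))
Pow(Add(Add(154, Function('g')(Add(G, Mul(-1, 9)))), 5), -1) = Pow(Add(Add(154, Add(-6, Add(-4, Mul(-1, 9)))), 5), -1) = Pow(Add(Add(154, Add(-6, Add(-4, -9))), 5), -1) = Pow(Add(Add(154, Add(-6, -13)), 5), -1) = Pow(Add(Add(154, -19), 5), -1) = Pow(Add(135, 5), -1) = Pow(140, -1) = Rational(1, 140)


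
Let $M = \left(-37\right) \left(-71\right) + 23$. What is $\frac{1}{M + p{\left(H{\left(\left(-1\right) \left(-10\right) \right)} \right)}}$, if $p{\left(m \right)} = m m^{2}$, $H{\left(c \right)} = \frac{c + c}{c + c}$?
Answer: $\frac{1}{2651} \approx 0.00037722$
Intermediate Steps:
$H{\left(c \right)} = 1$ ($H{\left(c \right)} = \frac{2 c}{2 c} = 2 c \frac{1}{2 c} = 1$)
$p{\left(m \right)} = m^{3}$
$M = 2650$ ($M = 2627 + 23 = 2650$)
$\frac{1}{M + p{\left(H{\left(\left(-1\right) \left(-10\right) \right)} \right)}} = \frac{1}{2650 + 1^{3}} = \frac{1}{2650 + 1} = \frac{1}{2651}$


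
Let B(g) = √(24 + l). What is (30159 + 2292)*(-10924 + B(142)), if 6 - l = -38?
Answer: -354494724 + 64902*√17 ≈ -3.5423e+8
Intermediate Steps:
l = 44 (l = 6 - 1*(-38) = 6 + 38 = 44)
B(g) = 2*√17 (B(g) = √(24 + 44) = √68 = 2*√17)
(30159 + 2292)*(-10924 + B(142)) = (30159 + 2292)*(-10924 + 2*√17) = 32451*(-10924 + 2*√17) = -354494724 + 64902*√17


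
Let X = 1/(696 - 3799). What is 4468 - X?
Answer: 13864205/3103 ≈ 4468.0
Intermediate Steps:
X = -1/3103 (X = 1/(-3103) = -1/3103 ≈ -0.00032227)
4468 - X = 4468 - 1*(-1/3103) = 4468 + 1/3103 = 13864205/3103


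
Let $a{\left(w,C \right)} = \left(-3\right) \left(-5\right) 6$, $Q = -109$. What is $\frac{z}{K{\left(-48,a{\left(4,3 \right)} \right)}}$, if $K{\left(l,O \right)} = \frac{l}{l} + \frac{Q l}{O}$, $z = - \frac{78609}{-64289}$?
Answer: $\frac{1179135}{57024343} \approx 0.020678$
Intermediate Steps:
$z = \frac{78609}{64289}$ ($z = \left(-78609\right) \left(- \frac{1}{64289}\right) = \frac{78609}{64289} \approx 1.2227$)
$a{\left(w,C \right)} = 90$ ($a{\left(w,C \right)} = 15 \cdot 6 = 90$)
$K{\left(l,O \right)} = 1 - \frac{109 l}{O}$ ($K{\left(l,O \right)} = \frac{l}{l} + \frac{\left(-109\right) l}{O} = 1 - \frac{109 l}{O}$)
$\frac{z}{K{\left(-48,a{\left(4,3 \right)} \right)}} = \frac{78609}{64289 \frac{90 - -5232}{90}} = \frac{78609}{64289 \frac{90 + 5232}{90}} = \frac{78609}{64289 \cdot \frac{1}{90} \cdot 5322} = \frac{78609}{64289 \cdot \frac{887}{15}} = \frac{78609}{64289} \cdot \frac{15}{887} = \frac{1179135}{57024343}$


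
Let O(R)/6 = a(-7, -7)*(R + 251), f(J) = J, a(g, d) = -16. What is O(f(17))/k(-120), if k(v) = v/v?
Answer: -25728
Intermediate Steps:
k(v) = 1
O(R) = -24096 - 96*R (O(R) = 6*(-16*(R + 251)) = 6*(-16*(251 + R)) = 6*(-4016 - 16*R) = -24096 - 96*R)
O(f(17))/k(-120) = (-24096 - 96*17)/1 = (-24096 - 1632)*1 = -25728*1 = -25728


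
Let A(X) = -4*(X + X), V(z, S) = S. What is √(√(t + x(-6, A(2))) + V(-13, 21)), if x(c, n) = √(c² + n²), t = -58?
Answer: √(21 + I*√2*√(29 - √73)) ≈ 4.6342 + 0.69011*I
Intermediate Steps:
A(X) = -8*X
√(√(t + x(-6, A(2))) + V(-13, 21)) = √(√(-58 + √((-6)² + (-8*2)²)) + 21) = √(√(-58 + √(36 + (-16)²)) + 21) = √(√(-58 + √(36 + 256)) + 21) = √(√(-58 + √292) + 21) = √(√(-58 + 2*√73) + 21) = √(21 + √(-58 + 2*√73))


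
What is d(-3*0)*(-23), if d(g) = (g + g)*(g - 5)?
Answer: 0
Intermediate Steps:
d(g) = 2*g*(-5 + g) (d(g) = (2*g)*(-5 + g) = 2*g*(-5 + g))
d(-3*0)*(-23) = (2*(-3*0)*(-5 - 3*0))*(-23) = (2*0*(-5 + 0))*(-23) = (2*0*(-5))*(-23) = 0*(-23) = 0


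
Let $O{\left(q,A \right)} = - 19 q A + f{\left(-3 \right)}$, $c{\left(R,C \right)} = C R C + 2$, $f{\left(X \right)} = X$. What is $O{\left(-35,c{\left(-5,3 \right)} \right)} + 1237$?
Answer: $-27361$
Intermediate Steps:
$c{\left(R,C \right)} = 2 + R C^{2}$ ($c{\left(R,C \right)} = R C^{2} + 2 = 2 + R C^{2}$)
$O{\left(q,A \right)} = -3 - 19 A q$ ($O{\left(q,A \right)} = - 19 q A - 3 = - 19 A q - 3 = -3 - 19 A q$)
$O{\left(-35,c{\left(-5,3 \right)} \right)} + 1237 = \left(-3 - 19 \left(2 - 5 \cdot 3^{2}\right) \left(-35\right)\right) + 1237 = \left(-3 - 19 \left(2 - 45\right) \left(-35\right)\right) + 1237 = \left(-3 - \left(-817\right) \left(-35\right)\right) + 1237 = \left(-3 - 28595\right) + 1237 = -28598 + 1237 = -27361$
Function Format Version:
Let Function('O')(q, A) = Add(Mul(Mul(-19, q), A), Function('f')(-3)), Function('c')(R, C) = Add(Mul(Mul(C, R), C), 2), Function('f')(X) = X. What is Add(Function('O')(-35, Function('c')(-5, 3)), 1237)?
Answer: -27361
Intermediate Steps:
Function('c')(R, C) = Add(2, Mul(R, Pow(C, 2))) (Function('c')(R, C) = Add(Mul(R, Pow(C, 2)), 2) = Add(2, Mul(R, Pow(C, 2))))
Function('O')(q, A) = Add(-3, Mul(-19, A, q)) (Function('O')(q, A) = Add(Mul(Mul(-19, q), A), -3) = Add(Mul(-19, A, q), -3) = Add(-3, Mul(-19, A, q)))
Add(Function('O')(-35, Function('c')(-5, 3)), 1237) = Add(Add(-3, Mul(-19, Add(2, Mul(-5, Pow(3, 2))), -35)), 1237) = Add(Add(-3, Mul(-19, Add(2, Mul(-5, 9)), -35)), 1237) = Add(Add(-3, Mul(-19, Add(2, -45), -35)), 1237) = Add(Add(-3, Mul(-19, -43, -35)), 1237) = Add(Add(-3, -28595), 1237) = Add(-28598, 1237) = -27361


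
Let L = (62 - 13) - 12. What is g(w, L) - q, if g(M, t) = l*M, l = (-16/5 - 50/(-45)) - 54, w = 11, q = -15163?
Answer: 654571/45 ≈ 14546.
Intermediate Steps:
L = 37 (L = 49 - 12 = 37)
l = -2524/45 (l = (-16*⅕ - 50*(-1/45)) - 54 = (-16/5 + 10/9) - 54 = -94/45 - 54 = -2524/45 ≈ -56.089)
g(M, t) = -2524*M/45
g(w, L) - q = -2524/45*11 - 1*(-15163) = -27764/45 + 15163 = 654571/45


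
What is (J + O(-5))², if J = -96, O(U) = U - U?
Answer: 9216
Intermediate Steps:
O(U) = 0
(J + O(-5))² = (-96 + 0)² = (-96)² = 9216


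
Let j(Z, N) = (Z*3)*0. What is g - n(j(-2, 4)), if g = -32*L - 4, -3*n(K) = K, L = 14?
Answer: -452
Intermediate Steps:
j(Z, N) = 0 (j(Z, N) = (3*Z)*0 = 0)
n(K) = -K/3
g = -452 (g = -32*14 - 4 = -448 - 4 = -452)
g - n(j(-2, 4)) = -452 - (-1)*0/3 = -452 - 1*0 = -452 + 0 = -452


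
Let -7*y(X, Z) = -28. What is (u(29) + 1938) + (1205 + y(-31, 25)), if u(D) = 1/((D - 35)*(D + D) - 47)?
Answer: 1243064/395 ≈ 3147.0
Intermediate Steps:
y(X, Z) = 4 (y(X, Z) = -⅐*(-28) = 4)
u(D) = 1/(-47 + 2*D*(-35 + D)) (u(D) = 1/((-35 + D)*(2*D) - 47) = 1/(2*D*(-35 + D) - 47) = 1/(-47 + 2*D*(-35 + D)))
(u(29) + 1938) + (1205 + y(-31, 25)) = (1/(-47 - 70*29 + 2*29²) + 1938) + (1205 + 4) = (1/(-47 - 2030 + 2*841) + 1938) + 1209 = (1/(-47 - 2030 + 1682) + 1938) + 1209 = (1/(-395) + 1938) + 1209 = (-1/395 + 1938) + 1209 = 765509/395 + 1209 = 1243064/395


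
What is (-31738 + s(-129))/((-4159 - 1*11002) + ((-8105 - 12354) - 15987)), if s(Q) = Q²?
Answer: 15097/51607 ≈ 0.29254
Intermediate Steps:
(-31738 + s(-129))/((-4159 - 1*11002) + ((-8105 - 12354) - 15987)) = (-31738 + (-129)²)/((-4159 - 1*11002) + ((-8105 - 12354) - 15987)) = (-31738 + 16641)/((-4159 - 11002) + (-20459 - 15987)) = -15097/(-15161 - 36446) = -15097/(-51607) = -15097*(-1/51607) = 15097/51607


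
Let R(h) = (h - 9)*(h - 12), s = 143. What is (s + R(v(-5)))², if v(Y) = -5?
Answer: 145161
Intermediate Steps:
R(h) = (-12 + h)*(-9 + h) (R(h) = (-9 + h)*(-12 + h) = (-12 + h)*(-9 + h))
(s + R(v(-5)))² = (143 + (108 + (-5)² - 21*(-5)))² = (143 + (108 + 25 + 105))² = (143 + 238)² = 381² = 145161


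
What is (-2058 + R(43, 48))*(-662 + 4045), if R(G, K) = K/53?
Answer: -368834958/53 ≈ -6.9592e+6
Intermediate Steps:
R(G, K) = K/53 (R(G, K) = K*(1/53) = K/53)
(-2058 + R(43, 48))*(-662 + 4045) = (-2058 + (1/53)*48)*(-662 + 4045) = (-2058 + 48/53)*3383 = -109026/53*3383 = -368834958/53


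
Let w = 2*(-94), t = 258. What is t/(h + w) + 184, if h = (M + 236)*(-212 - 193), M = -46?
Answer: 7096567/38569 ≈ 184.00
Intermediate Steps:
w = -188
h = -76950 (h = (-46 + 236)*(-212 - 193) = 190*(-405) = -76950)
t/(h + w) + 184 = 258/(-76950 - 188) + 184 = 258/(-77138) + 184 = -1/77138*258 + 184 = -129/38569 + 184 = 7096567/38569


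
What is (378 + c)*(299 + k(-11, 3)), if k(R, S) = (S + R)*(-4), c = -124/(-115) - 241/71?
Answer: 1015328929/8165 ≈ 1.2435e+5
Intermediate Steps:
c = -18911/8165 (c = -124*(-1/115) - 241*1/71 = 124/115 - 241/71 = -18911/8165 ≈ -2.3161)
k(R, S) = -4*R - 4*S (k(R, S) = (R + S)*(-4) = -4*R - 4*S)
(378 + c)*(299 + k(-11, 3)) = (378 - 18911/8165)*(299 + (-4*(-11) - 4*3)) = 3067459*(299 + (44 - 12))/8165 = 3067459*(299 + 32)/8165 = (3067459/8165)*331 = 1015328929/8165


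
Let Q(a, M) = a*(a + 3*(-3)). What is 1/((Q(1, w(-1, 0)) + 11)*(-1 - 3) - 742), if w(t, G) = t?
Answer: -1/754 ≈ -0.0013263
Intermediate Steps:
Q(a, M) = a*(-9 + a) (Q(a, M) = a*(a - 9) = a*(-9 + a))
1/((Q(1, w(-1, 0)) + 11)*(-1 - 3) - 742) = 1/((1*(-9 + 1) + 11)*(-1 - 3) - 742) = 1/((1*(-8) + 11)*(-4) - 742) = 1/((-8 + 11)*(-4) - 742) = 1/(3*(-4) - 742) = 1/(-12 - 742) = 1/(-754) = -1/754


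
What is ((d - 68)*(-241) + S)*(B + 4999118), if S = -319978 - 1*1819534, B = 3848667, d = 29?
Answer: -18846781849705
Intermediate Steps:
S = -2139512 (S = -319978 - 1819534 = -2139512)
((d - 68)*(-241) + S)*(B + 4999118) = ((29 - 68)*(-241) - 2139512)*(3848667 + 4999118) = (-39*(-241) - 2139512)*8847785 = (9399 - 2139512)*8847785 = -2130113*8847785 = -18846781849705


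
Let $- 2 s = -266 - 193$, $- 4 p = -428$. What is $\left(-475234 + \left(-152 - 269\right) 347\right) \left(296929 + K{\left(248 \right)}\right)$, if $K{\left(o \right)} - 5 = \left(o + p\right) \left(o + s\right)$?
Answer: $- \frac{579626011653}{2} \approx -2.8981 \cdot 10^{11}$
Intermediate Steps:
$p = 107$ ($p = \left(- \frac{1}{4}\right) \left(-428\right) = 107$)
$s = \frac{459}{2}$ ($s = - \frac{-266 - 193}{2} = \left(- \frac{1}{2}\right) \left(-459\right) = \frac{459}{2} \approx 229.5$)
$K{\left(o \right)} = 5 + \left(107 + o\right) \left(\frac{459}{2} + o\right)$ ($K{\left(o \right)} = 5 + \left(o + 107\right) \left(o + \frac{459}{2}\right) = 5 + \left(107 + o\right) \left(\frac{459}{2} + o\right)$)
$\left(-475234 + \left(-152 - 269\right) 347\right) \left(296929 + K{\left(248 \right)}\right) = \left(-475234 + \left(-152 - 269\right) 347\right) \left(296929 + \left(\frac{49123}{2} + 248^{2} + \frac{673}{2} \cdot 248\right)\right) = \left(-475234 - 146087\right) \left(296929 + \left(\frac{49123}{2} + 61504 + 83452\right)\right) = \left(-475234 - 146087\right) \left(296929 + \frac{339035}{2}\right) = \left(-621321\right) \frac{932893}{2} = - \frac{579626011653}{2}$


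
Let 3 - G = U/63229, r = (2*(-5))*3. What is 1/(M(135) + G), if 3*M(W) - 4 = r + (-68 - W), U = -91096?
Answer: -189687/13637092 ≈ -0.013910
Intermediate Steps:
r = -30 (r = -10*3 = -30)
G = 280783/63229 (G = 3 - (-91096)/63229 = 3 - 1*(-91096/63229) = 3 + 91096/63229 = 280783/63229 ≈ 4.4407)
M(W) = -94/3 - W/3 (M(W) = 4/3 + (-30 + (-68 - W))/3 = 4/3 + (-98 - W)/3 = 4/3 + (-98/3 - W/3) = -94/3 - W/3)
1/(M(135) + G) = 1/((-94/3 - ⅓*135) + 280783/63229) = 1/((-94/3 - 45) + 280783/63229) = 1/(-229/3 + 280783/63229) = 1/(-13637092/189687) = -189687/13637092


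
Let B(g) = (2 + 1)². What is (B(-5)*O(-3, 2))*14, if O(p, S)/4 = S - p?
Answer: 2520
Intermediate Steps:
O(p, S) = -4*p + 4*S (O(p, S) = 4*(S - p) = -4*p + 4*S)
B(g) = 9 (B(g) = 3² = 9)
(B(-5)*O(-3, 2))*14 = (9*(-4*(-3) + 4*2))*14 = (9*(12 + 8))*14 = (9*20)*14 = 180*14 = 2520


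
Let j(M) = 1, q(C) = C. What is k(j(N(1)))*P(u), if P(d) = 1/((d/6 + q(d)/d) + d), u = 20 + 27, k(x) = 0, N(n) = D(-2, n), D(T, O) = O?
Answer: 0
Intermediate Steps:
N(n) = n
u = 47
P(d) = 1/(1 + 7*d/6) (P(d) = 1/((d/6 + d/d) + d) = 1/((d*(⅙) + 1) + d) = 1/((d/6 + 1) + d) = 1/((1 + d/6) + d) = 1/(1 + 7*d/6))
k(j(N(1)))*P(u) = 0*(6/(6 + 7*47)) = 0*(6/(6 + 329)) = 0*(6/335) = 0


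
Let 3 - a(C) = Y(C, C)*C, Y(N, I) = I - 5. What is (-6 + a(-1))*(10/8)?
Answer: -45/4 ≈ -11.250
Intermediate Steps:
Y(N, I) = -5 + I
a(C) = 3 - C*(-5 + C) (a(C) = 3 - (-5 + C)*C = 3 - C*(-5 + C))
(-6 + a(-1))*(10/8) = (-6 + (3 - 1*(-1)*(-5 - 1)))*(10/8) = (-6 + (3 - 1*(-1)*(-6)))*(10*(1/8)) = (-6 + (3 - 6))*(5/4) = (-6 - 3)*(5/4) = -9*5/4 = -45/4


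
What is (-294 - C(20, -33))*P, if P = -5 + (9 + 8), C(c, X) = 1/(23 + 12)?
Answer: -123492/35 ≈ -3528.3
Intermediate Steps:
C(c, X) = 1/35
P = 12 (P = -5 + 17 = 12)
(-294 - C(20, -33))*P = (-294 - 1*1/35)*12 = (-294 - 1/35)*12 = -10291/35*12 = -123492/35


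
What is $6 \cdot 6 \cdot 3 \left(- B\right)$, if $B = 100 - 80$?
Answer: $-2160$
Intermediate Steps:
$B = 20$ ($B = 100 - 80 = 20$)
$6 \cdot 6 \cdot 3 \left(- B\right) = 6 \cdot 6 \cdot 3 \left(\left(-1\right) 20\right) = 36 \cdot 3 \left(-20\right) = 108 \left(-20\right) = -2160$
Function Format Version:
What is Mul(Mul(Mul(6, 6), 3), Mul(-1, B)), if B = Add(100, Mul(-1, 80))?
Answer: -2160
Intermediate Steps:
B = 20 (B = Add(100, -80) = 20)
Mul(Mul(Mul(6, 6), 3), Mul(-1, B)) = Mul(Mul(Mul(6, 6), 3), Mul(-1, 20)) = Mul(Mul(36, 3), -20) = Mul(108, -20) = -2160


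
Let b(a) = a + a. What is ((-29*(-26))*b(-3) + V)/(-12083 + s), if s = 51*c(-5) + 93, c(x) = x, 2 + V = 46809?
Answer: -42283/12245 ≈ -3.4531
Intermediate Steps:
V = 46807 (V = -2 + 46809 = 46807)
b(a) = 2*a
s = -162 (s = 51*(-5) + 93 = -255 + 93 = -162)
((-29*(-26))*b(-3) + V)/(-12083 + s) = ((-29*(-26))*(2*(-3)) + 46807)/(-12083 - 162) = (754*(-6) + 46807)/(-12245) = (-4524 + 46807)*(-1/12245) = 42283*(-1/12245) = -42283/12245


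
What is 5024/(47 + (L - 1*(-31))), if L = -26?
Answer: 1256/13 ≈ 96.615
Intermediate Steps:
5024/(47 + (L - 1*(-31))) = 5024/(47 + (-26 - 1*(-31))) = 5024/(47 + (-26 + 31)) = 5024/(47 + 5) = 5024/52 = (1/52)*5024 = 1256/13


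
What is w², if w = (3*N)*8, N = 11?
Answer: 69696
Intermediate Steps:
w = 264 (w = (3*11)*8 = 33*8 = 264)
w² = 264² = 69696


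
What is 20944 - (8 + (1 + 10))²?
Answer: 20583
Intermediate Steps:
20944 - (8 + (1 + 10))² = 20944 - (8 + 11)² = 20944 - 1*19² = 20944 - 1*361 = 20944 - 361 = 20583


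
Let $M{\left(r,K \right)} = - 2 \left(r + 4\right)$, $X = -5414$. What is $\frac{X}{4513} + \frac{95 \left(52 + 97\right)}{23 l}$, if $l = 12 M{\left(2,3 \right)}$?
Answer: $- \frac{81812683}{14947056} \approx -5.4735$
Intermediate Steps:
$M{\left(r,K \right)} = -8 - 2 r$ ($M{\left(r,K \right)} = - 2 \left(4 + r\right) = -8 - 2 r$)
$l = -144$ ($l = 12 \left(-8 - 4\right) = 12 \left(-12\right) = -144$)
$\frac{X}{4513} + \frac{95 \left(52 + 97\right)}{23 l} = - \frac{5414}{4513} + \frac{95 \left(52 + 97\right)}{23 \left(-144\right)} = \left(-5414\right) \frac{1}{4513} + \frac{95 \cdot 149}{-3312} = - \frac{5414}{4513} + 14155 \left(- \frac{1}{3312}\right) = - \frac{5414}{4513} - \frac{14155}{3312} = - \frac{81812683}{14947056}$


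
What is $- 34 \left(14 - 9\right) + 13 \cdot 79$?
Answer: $857$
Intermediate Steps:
$- 34 \left(14 - 9\right) + 13 \cdot 79 = \left(-34\right) 5 + 1027 = -170 + 1027 = 857$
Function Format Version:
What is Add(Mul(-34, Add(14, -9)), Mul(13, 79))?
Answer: 857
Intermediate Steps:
Add(Mul(-34, Add(14, -9)), Mul(13, 79)) = Add(Mul(-34, 5), 1027) = Add(-170, 1027) = 857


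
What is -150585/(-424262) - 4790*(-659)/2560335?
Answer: 344955543559/217250569554 ≈ 1.5878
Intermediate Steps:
-150585/(-424262) - 4790*(-659)/2560335 = -150585*(-1/424262) + 3156610*(1/2560335) = 150585/424262 + 631322/512067 = 344955543559/217250569554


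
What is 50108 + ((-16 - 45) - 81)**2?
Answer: 70272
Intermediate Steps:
50108 + ((-16 - 45) - 81)**2 = 50108 + (-61 - 81)**2 = 50108 + (-142)**2 = 50108 + 20164 = 70272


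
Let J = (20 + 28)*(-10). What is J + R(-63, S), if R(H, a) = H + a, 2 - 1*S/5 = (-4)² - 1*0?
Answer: -613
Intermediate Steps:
S = -70 (S = 10 - 5*((-4)² - 1*0) = 10 - 5*(16 + 0) = 10 - 5*16 = 10 - 80 = -70)
J = -480 (J = 48*(-10) = -480)
J + R(-63, S) = -480 + (-63 - 70) = -480 - 133 = -613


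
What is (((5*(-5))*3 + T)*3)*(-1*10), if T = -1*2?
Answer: 2310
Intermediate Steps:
T = -2
(((5*(-5))*3 + T)*3)*(-1*10) = (((5*(-5))*3 - 2)*3)*(-1*10) = ((-25*3 - 2)*3)*(-10) = ((-75 - 2)*3)*(-10) = -77*3*(-10) = -231*(-10) = 2310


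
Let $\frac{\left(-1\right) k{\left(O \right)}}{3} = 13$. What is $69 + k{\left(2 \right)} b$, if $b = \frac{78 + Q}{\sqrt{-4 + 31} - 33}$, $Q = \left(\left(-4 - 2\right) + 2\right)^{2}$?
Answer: $\frac{10792}{59} + \frac{611 \sqrt{3}}{59} \approx 200.85$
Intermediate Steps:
$k{\left(O \right)} = -39$ ($k{\left(O \right)} = \left(-3\right) 13 = -39$)
$Q = 16$ ($Q = \left(\left(-4 - 2\right) + 2\right)^{2} = \left(-6 + 2\right)^{2} = \left(-4\right)^{2} = 16$)
$b = \frac{94}{-33 + 3 \sqrt{3}}$ ($b = \frac{78 + 16}{\sqrt{-4 + 31} - 33} = \frac{94}{\sqrt{27} - 33} = \frac{94}{3 \sqrt{3} - 33} = \frac{94}{-33 + 3 \sqrt{3}} \approx -3.3808$)
$69 + k{\left(2 \right)} b = 69 - 39 \left(- \frac{517}{177} - \frac{47 \sqrt{3}}{177}\right) = 69 + \left(\frac{6721}{59} + \frac{611 \sqrt{3}}{59}\right) = \frac{10792}{59} + \frac{611 \sqrt{3}}{59}$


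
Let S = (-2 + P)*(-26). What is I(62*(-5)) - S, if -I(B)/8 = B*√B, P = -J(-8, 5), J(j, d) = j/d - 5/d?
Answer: 78/5 + 2480*I*√310 ≈ 15.6 + 43665.0*I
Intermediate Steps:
J(j, d) = -5/d + j/d
P = 13/5 (P = -(-5 - 8)/5 = -(-13)/5 = -1*(-13/5) = 13/5 ≈ 2.6000)
S = -78/5 (S = (-2 + 13/5)*(-26) = (⅗)*(-26) = -78/5 ≈ -15.600)
I(B) = -8*B^(3/2) (I(B) = -8*B*√B = -8*B^(3/2))
I(62*(-5)) - S = -8*(-310*I*√310) - 1*(-78/5) = -(-2480)*I*√310 + 78/5 = 2480*I*√310 + 78/5 = 78/5 + 2480*I*√310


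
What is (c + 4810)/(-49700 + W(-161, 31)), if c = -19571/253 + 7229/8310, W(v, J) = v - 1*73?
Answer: -9951882227/104982739620 ≈ -0.094795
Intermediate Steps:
W(v, J) = -73 + v (W(v, J) = v - 73 = -73 + v)
c = -160806073/2102430 (c = -19571*1/253 + 7229*(1/8310) = -19571/253 + 7229/8310 = -160806073/2102430 ≈ -76.486)
(c + 4810)/(-49700 + W(-161, 31)) = (-160806073/2102430 + 4810)/(-49700 + (-73 - 161)) = 9951882227/(2102430*(-49700 - 234)) = (9951882227/2102430)/(-49934) = (9951882227/2102430)*(-1/49934) = -9951882227/104982739620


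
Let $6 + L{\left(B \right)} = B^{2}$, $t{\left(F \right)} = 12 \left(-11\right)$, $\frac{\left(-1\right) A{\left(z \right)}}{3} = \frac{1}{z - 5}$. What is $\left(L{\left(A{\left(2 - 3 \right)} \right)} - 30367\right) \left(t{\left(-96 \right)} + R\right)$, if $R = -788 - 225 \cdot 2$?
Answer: $\frac{83221335}{2} \approx 4.1611 \cdot 10^{7}$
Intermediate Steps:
$A{\left(z \right)} = - \frac{3}{-5 + z}$ ($A{\left(z \right)} = - \frac{3}{z - 5} = - \frac{3}{-5 + z}$)
$t{\left(F \right)} = -132$
$R = -1238$ ($R = -788 - 450 = -1238$)
$L{\left(B \right)} = -6 + B^{2}$
$\left(L{\left(A{\left(2 - 3 \right)} \right)} - 30367\right) \left(t{\left(-96 \right)} + R\right) = \left(\left(-6 + \left(- \frac{3}{-5 + \left(2 - 3\right)}\right)^{2}\right) - 30367\right) \left(-132 - 1238\right) = \left(\left(-6 + \left(- \frac{3}{-5 - 1}\right)^{2}\right) - 30367\right) \left(-1370\right) = \left(\left(-6 + \left(- \frac{3}{-6}\right)^{2}\right) - 30367\right) \left(-1370\right) = \left(\left(-6 + \left(\left(-3\right) \left(- \frac{1}{6}\right)\right)^{2}\right) - 30367\right) \left(-1370\right) = \left(\left(-6 + \left(\frac{1}{2}\right)^{2}\right) - 30367\right) \left(-1370\right) = \left(\left(-6 + \frac{1}{4}\right) - 30367\right) \left(-1370\right) = \left(- \frac{23}{4} - 30367\right) \left(-1370\right) = \left(- \frac{121491}{4}\right) \left(-1370\right) = \frac{83221335}{2}$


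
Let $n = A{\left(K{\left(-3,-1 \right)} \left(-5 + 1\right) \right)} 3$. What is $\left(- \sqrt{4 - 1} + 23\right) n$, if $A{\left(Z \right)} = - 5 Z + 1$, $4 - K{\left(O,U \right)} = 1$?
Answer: $4209 - 183 \sqrt{3} \approx 3892.0$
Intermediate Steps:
$K{\left(O,U \right)} = 3$ ($K{\left(O,U \right)} = 4 - 1 = 3$)
$A{\left(Z \right)} = 1 - 5 Z$
$n = 183$ ($n = \left(1 - 5 \cdot 3 \left(-5 + 1\right)\right) 3 = \left(1 - 5 \cdot 3 \left(-4\right)\right) 3 = \left(1 - -60\right) 3 = \left(1 + 60\right) 3 = 61 \cdot 3 = 183$)
$\left(- \sqrt{4 - 1} + 23\right) n = \left(- \sqrt{4 - 1} + 23\right) 183 = \left(- \sqrt{3} + 23\right) 183 = \left(23 - \sqrt{3}\right) 183 = 4209 - 183 \sqrt{3}$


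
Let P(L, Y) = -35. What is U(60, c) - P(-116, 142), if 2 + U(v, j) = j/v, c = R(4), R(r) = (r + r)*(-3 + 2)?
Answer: 493/15 ≈ 32.867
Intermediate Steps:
R(r) = -2*r (R(r) = (2*r)*(-1) = -2*r)
c = -8 (c = -2*4 = -8)
U(v, j) = -2 + j/v
U(60, c) - P(-116, 142) = (-2 - 8/60) - 1*(-35) = (-2 - 8*1/60) + 35 = (-2 - 2/15) + 35 = -32/15 + 35 = 493/15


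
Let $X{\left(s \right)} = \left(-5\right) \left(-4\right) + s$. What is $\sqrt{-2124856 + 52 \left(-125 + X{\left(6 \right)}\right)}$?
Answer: $2 i \sqrt{532501} \approx 1459.5 i$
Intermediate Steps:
$X{\left(s \right)} = 20 + s$
$\sqrt{-2124856 + 52 \left(-125 + X{\left(6 \right)}\right)} = \sqrt{-2124856 + 52 \left(-125 + \left(20 + 6\right)\right)} = \sqrt{-2124856 + 52 \left(-125 + 26\right)} = \sqrt{-2124856 + 52 \left(-99\right)} = \sqrt{-2124856 - 5148} = \sqrt{-2130004} = 2 i \sqrt{532501}$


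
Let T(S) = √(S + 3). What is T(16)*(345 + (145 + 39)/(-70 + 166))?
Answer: 4163*√19/12 ≈ 1512.2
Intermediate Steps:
T(S) = √(3 + S)
T(16)*(345 + (145 + 39)/(-70 + 166)) = √(3 + 16)*(345 + (145 + 39)/(-70 + 166)) = √19*(345 + 184/96) = √19*(345 + 184*(1/96)) = √19*(345 + 23/12) = √19*(4163/12) = 4163*√19/12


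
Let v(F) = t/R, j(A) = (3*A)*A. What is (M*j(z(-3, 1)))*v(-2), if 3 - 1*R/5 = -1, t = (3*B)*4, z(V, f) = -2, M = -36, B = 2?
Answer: -2592/5 ≈ -518.40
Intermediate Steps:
t = 24 (t = (3*2)*4 = 6*4 = 24)
R = 20 (R = 15 - 5*(-1) = 15 + 5 = 20)
j(A) = 3*A²
v(F) = 6/5 (v(F) = 24/20 = 24*(1/20) = 6/5)
(M*j(z(-3, 1)))*v(-2) = -108*(-2)²*(6/5) = -108*4*(6/5) = -36*12*(6/5) = -432*6/5 = -2592/5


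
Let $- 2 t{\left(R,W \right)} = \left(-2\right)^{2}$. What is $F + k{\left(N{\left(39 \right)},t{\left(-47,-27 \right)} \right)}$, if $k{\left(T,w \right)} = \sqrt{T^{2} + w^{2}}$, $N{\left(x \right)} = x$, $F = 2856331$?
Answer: $2856331 + 5 \sqrt{61} \approx 2.8564 \cdot 10^{6}$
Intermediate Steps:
$t{\left(R,W \right)} = -2$ ($t{\left(R,W \right)} = - \frac{\left(-2\right)^{2}}{2} = \left(- \frac{1}{2}\right) 4 = -2$)
$F + k{\left(N{\left(39 \right)},t{\left(-47,-27 \right)} \right)} = 2856331 + \sqrt{39^{2} + \left(-2\right)^{2}} = 2856331 + \sqrt{1521 + 4} = 2856331 + \sqrt{1525} = 2856331 + 5 \sqrt{61}$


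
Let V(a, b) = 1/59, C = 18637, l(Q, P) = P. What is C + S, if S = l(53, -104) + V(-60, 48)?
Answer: 1093448/59 ≈ 18533.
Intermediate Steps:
V(a, b) = 1/59
S = -6135/59 (S = -104 + 1/59 = -6135/59 ≈ -103.98)
C + S = 18637 - 6135/59 = 1093448/59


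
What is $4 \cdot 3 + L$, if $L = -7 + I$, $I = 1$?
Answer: $6$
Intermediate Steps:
$L = -6$ ($L = -7 + 1 = -6$)
$4 \cdot 3 + L = 4 \cdot 3 - 6 = 12 - 6 = 6$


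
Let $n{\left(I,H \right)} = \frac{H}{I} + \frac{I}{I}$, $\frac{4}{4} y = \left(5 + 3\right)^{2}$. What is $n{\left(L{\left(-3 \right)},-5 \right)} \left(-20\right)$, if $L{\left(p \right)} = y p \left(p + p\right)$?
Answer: $- \frac{5735}{288} \approx -19.913$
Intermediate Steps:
$y = 64$ ($y = \left(5 + 3\right)^{2} = 8^{2} = 64$)
$L{\left(p \right)} = 128 p^{2}$ ($L{\left(p \right)} = 64 p \left(p + p\right) = 64 p 2 p = 64 \cdot 2 p^{2} = 128 p^{2}$)
$n{\left(I,H \right)} = 1 + \frac{H}{I}$ ($n{\left(I,H \right)} = \frac{H}{I} + 1 = 1 + \frac{H}{I}$)
$n{\left(L{\left(-3 \right)},-5 \right)} \left(-20\right) = \frac{-5 + 128 \left(-3\right)^{2}}{128 \left(-3\right)^{2}} \left(-20\right) = \frac{-5 + 128 \cdot 9}{128 \cdot 9} \left(-20\right) = \frac{-5 + 1152}{1152} \left(-20\right) = \frac{1}{1152} \cdot 1147 \left(-20\right) = \frac{1147}{1152} \left(-20\right) = - \frac{5735}{288}$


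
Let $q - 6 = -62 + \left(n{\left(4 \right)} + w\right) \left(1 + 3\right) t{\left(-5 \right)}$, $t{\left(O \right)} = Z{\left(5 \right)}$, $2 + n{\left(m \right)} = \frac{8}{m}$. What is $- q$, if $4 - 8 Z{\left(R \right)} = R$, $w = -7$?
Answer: $\frac{105}{2} \approx 52.5$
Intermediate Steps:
$n{\left(m \right)} = -2 + \frac{8}{m}$
$Z{\left(R \right)} = \frac{1}{2} - \frac{R}{8}$
$t{\left(O \right)} = - \frac{1}{8}$ ($t{\left(O \right)} = \frac{1}{2} - \frac{5}{8} = - \frac{1}{8}$)
$q = - \frac{105}{2}$ ($q = 6 - \left(62 - \left(\left(-2 + \frac{8}{4}\right) - 7\right) \left(1 + 3\right) \left(- \frac{1}{8}\right)\right) = 6 - \left(62 - \left(\left(-2 + 8 \cdot \frac{1}{4}\right) - 7\right) 4 \left(- \frac{1}{8}\right)\right) = 6 - \left(62 - \left(\left(-2 + 2\right) - 7\right) \left(- \frac{1}{2}\right)\right) = 6 - \left(62 - \left(0 - 7\right) \left(- \frac{1}{2}\right)\right) = 6 - \frac{117}{2} = - \frac{105}{2} \approx -52.5$)
$- q = \left(-1\right) \left(- \frac{105}{2}\right) = \frac{105}{2}$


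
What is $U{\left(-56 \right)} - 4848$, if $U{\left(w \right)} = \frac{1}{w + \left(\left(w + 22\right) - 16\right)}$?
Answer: $- \frac{513889}{106} \approx -4848.0$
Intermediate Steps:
$U{\left(w \right)} = \frac{1}{6 + 2 w}$ ($U{\left(w \right)} = \frac{1}{w + \left(\left(22 + w\right) - 16\right)} = \frac{1}{w + \left(6 + w\right)} = \frac{1}{6 + 2 w}$)
$U{\left(-56 \right)} - 4848 = \frac{1}{2 \left(3 - 56\right)} - 4848 = \frac{1}{2 \left(-53\right)} - 4848 = \frac{1}{2} \left(- \frac{1}{53}\right) - 4848 = - \frac{1}{106} - 4848 = - \frac{513889}{106}$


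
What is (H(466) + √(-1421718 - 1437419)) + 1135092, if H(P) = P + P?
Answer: 1136024 + I*√2859137 ≈ 1.136e+6 + 1690.9*I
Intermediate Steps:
H(P) = 2*P
(H(466) + √(-1421718 - 1437419)) + 1135092 = (2*466 + √(-1421718 - 1437419)) + 1135092 = (932 + √(-2859137)) + 1135092 = (932 + I*√2859137) + 1135092 = 1136024 + I*√2859137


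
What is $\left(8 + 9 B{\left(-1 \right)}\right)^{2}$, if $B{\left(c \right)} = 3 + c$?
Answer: $676$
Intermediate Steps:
$\left(8 + 9 B{\left(-1 \right)}\right)^{2} = \left(8 + 9 \left(3 - 1\right)\right)^{2} = \left(8 + 9 \cdot 2\right)^{2} = \left(8 + 18\right)^{2} = 26^{2} = 676$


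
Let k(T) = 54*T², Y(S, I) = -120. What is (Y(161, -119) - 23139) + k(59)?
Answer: 164715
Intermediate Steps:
(Y(161, -119) - 23139) + k(59) = (-120 - 23139) + 54*59² = -23259 + 54*3481 = -23259 + 187974 = 164715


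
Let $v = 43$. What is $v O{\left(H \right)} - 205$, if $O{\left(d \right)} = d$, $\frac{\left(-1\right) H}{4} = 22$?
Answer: $-3989$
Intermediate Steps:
$H = -88$ ($H = \left(-4\right) 22 = -88$)
$v O{\left(H \right)} - 205 = 43 \left(-88\right) - 205 = -3784 - 205 = -3989$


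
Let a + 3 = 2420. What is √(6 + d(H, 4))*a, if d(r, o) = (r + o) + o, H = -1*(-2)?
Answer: 9668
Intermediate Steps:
a = 2417 (a = -3 + 2420 = 2417)
H = 2
d(r, o) = r + 2*o (d(r, o) = (o + r) + o = r + 2*o)
√(6 + d(H, 4))*a = √(6 + (2 + 2*4))*2417 = √(6 + (2 + 8))*2417 = √(6 + 10)*2417 = √16*2417 = 4*2417 = 9668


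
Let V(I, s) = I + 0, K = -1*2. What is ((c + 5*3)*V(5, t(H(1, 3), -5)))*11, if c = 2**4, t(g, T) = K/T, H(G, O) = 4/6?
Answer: 1705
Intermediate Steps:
K = -2
H(G, O) = 2/3 (H(G, O) = 4*(1/6) = 2/3)
t(g, T) = -2/T
V(I, s) = I
c = 16
((c + 5*3)*V(5, t(H(1, 3), -5)))*11 = ((16 + 5*3)*5)*11 = ((16 + 15)*5)*11 = (31*5)*11 = 155*11 = 1705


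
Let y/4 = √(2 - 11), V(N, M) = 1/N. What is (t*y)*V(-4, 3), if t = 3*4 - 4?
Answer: -24*I ≈ -24.0*I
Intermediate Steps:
t = 8 (t = 12 - 4 = 8)
y = 12*I (y = 4*√(2 - 11) = 4*√(-9) = 4*(3*I) = 12*I ≈ 12.0*I)
(t*y)*V(-4, 3) = (8*(12*I))/(-4) = (96*I)*(-¼) = -24*I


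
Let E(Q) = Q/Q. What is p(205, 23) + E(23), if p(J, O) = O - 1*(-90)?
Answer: 114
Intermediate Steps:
E(Q) = 1
p(J, O) = 90 + O (p(J, O) = O + 90 = 90 + O)
p(205, 23) + E(23) = (90 + 23) + 1 = 113 + 1 = 114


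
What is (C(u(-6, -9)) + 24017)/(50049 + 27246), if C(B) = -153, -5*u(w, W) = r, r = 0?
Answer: 23864/77295 ≈ 0.30874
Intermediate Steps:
u(w, W) = 0 (u(w, W) = -⅕*0 = 0)
(C(u(-6, -9)) + 24017)/(50049 + 27246) = (-153 + 24017)/(50049 + 27246) = 23864/77295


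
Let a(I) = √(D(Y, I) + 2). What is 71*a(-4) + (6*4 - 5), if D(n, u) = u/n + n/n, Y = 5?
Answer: 19 + 71*√55/5 ≈ 124.31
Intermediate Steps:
D(n, u) = 1 + u/n (D(n, u) = u/n + 1 = 1 + u/n)
a(I) = √(3 + I/5) (a(I) = √((5 + I)/5 + 2) = √((1 + I/5) + 2) = √(3 + I/5))
71*a(-4) + (6*4 - 5) = 71*(√(75 + 5*(-4))/5) + (6*4 - 5) = 71*(√(75 - 20)/5) + (24 - 5) = 71*(√55/5) + 19 = 71*√55/5 + 19 = 19 + 71*√55/5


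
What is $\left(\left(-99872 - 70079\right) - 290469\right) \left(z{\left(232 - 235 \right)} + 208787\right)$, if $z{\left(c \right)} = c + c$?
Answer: $-96126948020$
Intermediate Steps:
$z{\left(c \right)} = 2 c$
$\left(\left(-99872 - 70079\right) - 290469\right) \left(z{\left(232 - 235 \right)} + 208787\right) = \left(\left(-99872 - 70079\right) - 290469\right) \left(2 \left(232 - 235\right) + 208787\right) = \left(-169951 - 290469\right) \left(2 \left(232 - 235\right) + 208787\right) = - 460420 \left(2 \left(-3\right) + 208787\right) = - 460420 \left(-6 + 208787\right) = \left(-460420\right) 208781 = -96126948020$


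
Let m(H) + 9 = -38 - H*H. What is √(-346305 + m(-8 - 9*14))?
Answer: 2*I*√91077 ≈ 603.58*I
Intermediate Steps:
m(H) = -47 - H² (m(H) = -9 + (-38 - H*H) = -9 + (-38 - H²) = -47 - H²)
√(-346305 + m(-8 - 9*14)) = √(-346305 + (-47 - (-8 - 9*14)²)) = √(-346305 + (-47 - (-8 - 126)²)) = √(-346305 + (-47 - 1*(-134)²)) = √(-346305 + (-47 - 1*17956)) = √(-346305 + (-47 - 17956)) = √(-346305 - 18003) = √(-364308) = 2*I*√91077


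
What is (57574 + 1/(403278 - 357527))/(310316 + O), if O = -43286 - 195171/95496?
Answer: 83847654963400/388885051096153 ≈ 0.21561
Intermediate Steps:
O = -1377945009/31832 (O = -43286 - 195171/95496 = -43286 - 1*65057/31832 = -43286 - 65057/31832 = -1377945009/31832 ≈ -43288.)
(57574 + 1/(403278 - 357527))/(310316 + O) = (57574 + 1/(403278 - 357527))/(310316 - 1377945009/31832) = (57574 + 1/45751)/(8500033903/31832) = (57574 + 1/45751)*(31832/8500033903) = (2634068075/45751)*(31832/8500033903) = 83847654963400/388885051096153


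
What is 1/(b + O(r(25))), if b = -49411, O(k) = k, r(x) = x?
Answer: -1/49386 ≈ -2.0249e-5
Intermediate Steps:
1/(b + O(r(25))) = 1/(-49411 + 25) = 1/(-49386) = -1/49386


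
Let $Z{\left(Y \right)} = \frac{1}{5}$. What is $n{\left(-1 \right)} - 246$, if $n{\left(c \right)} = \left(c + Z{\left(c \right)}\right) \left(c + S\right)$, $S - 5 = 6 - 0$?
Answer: $-254$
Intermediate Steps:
$S = 11$ ($S = 5 + \left(6 - 0\right) = 5 + \left(6 + 0\right) = 5 + 6 = 11$)
$Z{\left(Y \right)} = \frac{1}{5}$
$n{\left(c \right)} = \left(11 + c\right) \left(\frac{1}{5} + c\right)$ ($n{\left(c \right)} = \left(c + \frac{1}{5}\right) \left(c + 11\right) = \left(\frac{1}{5} + c\right) \left(11 + c\right) = \left(11 + c\right) \left(\frac{1}{5} + c\right)$)
$n{\left(-1 \right)} - 246 = \left(\frac{11}{5} + \left(-1\right)^{2} + \frac{56}{5} \left(-1\right)\right) - 246 = \left(\frac{11}{5} + 1 - \frac{56}{5}\right) - 246 = -8 - 246 = -254$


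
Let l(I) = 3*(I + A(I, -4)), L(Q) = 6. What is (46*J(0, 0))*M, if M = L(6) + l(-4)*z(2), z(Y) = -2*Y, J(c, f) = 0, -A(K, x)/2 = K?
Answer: 0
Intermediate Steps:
A(K, x) = -2*K
l(I) = -3*I (l(I) = 3*(I - 2*I) = 3*(-I) = -3*I)
M = -42 (M = 6 + (-3*(-4))*(-2*2) = 6 + 12*(-4) = 6 - 48 = -42)
(46*J(0, 0))*M = (46*0)*(-42) = 0*(-42) = 0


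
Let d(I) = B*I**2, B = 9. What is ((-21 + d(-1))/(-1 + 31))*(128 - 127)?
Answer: -2/5 ≈ -0.40000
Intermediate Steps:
d(I) = 9*I**2
((-21 + d(-1))/(-1 + 31))*(128 - 127) = ((-21 + 9*(-1)**2)/(-1 + 31))*(128 - 127) = ((-21 + 9*1)/30)*1 = ((-21 + 9)*(1/30))*1 = -12*1/30*1 = -2/5*1 = -2/5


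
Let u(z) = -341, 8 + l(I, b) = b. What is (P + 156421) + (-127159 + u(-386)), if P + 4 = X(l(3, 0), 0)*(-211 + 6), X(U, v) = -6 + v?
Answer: 30147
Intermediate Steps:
l(I, b) = -8 + b
P = 1226 (P = -4 + (-6 + 0)*(-211 + 6) = -4 - 6*(-205) = -4 + 1230 = 1226)
(P + 156421) + (-127159 + u(-386)) = (1226 + 156421) + (-127159 - 341) = 157647 - 127500 = 30147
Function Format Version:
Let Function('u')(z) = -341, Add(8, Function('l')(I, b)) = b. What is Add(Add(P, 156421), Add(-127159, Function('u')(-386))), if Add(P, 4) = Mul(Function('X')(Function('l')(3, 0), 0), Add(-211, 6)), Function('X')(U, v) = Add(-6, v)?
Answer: 30147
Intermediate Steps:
Function('l')(I, b) = Add(-8, b)
P = 1226 (P = Add(-4, Mul(Add(-6, 0), Add(-211, 6))) = Add(-4, Mul(-6, -205)) = Add(-4, 1230) = 1226)
Add(Add(P, 156421), Add(-127159, Function('u')(-386))) = Add(Add(1226, 156421), Add(-127159, -341)) = Add(157647, -127500) = 30147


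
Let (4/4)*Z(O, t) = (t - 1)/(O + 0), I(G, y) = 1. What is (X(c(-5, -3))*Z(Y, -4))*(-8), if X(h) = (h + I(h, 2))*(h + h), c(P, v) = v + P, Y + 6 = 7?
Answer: 4480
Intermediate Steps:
Y = 1 (Y = -6 + 7 = 1)
c(P, v) = P + v
Z(O, t) = (-1 + t)/O (Z(O, t) = (t - 1)/(O + 0) = (-1 + t)/O)
X(h) = 2*h*(1 + h) (X(h) = (h + 1)*(h + h) = (1 + h)*(2*h) = 2*h*(1 + h))
(X(c(-5, -3))*Z(Y, -4))*(-8) = ((2*(-5 - 3)*(1 + (-5 - 3)))*((-1 - 4)/1))*(-8) = ((2*(-8)*(1 - 8))*(1*(-5)))*(-8) = ((2*(-8)*(-7))*(-5))*(-8) = (112*(-5))*(-8) = -560*(-8) = 4480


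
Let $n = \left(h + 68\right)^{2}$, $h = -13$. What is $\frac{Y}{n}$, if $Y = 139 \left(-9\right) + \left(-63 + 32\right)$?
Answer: $- \frac{1282}{3025} \approx -0.4238$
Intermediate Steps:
$n = 3025$ ($n = \left(-13 + 68\right)^{2} = 55^{2} = 3025$)
$Y = -1282$ ($Y = -1251 - 31 = -1282$)
$\frac{Y}{n} = - \frac{1282}{3025}$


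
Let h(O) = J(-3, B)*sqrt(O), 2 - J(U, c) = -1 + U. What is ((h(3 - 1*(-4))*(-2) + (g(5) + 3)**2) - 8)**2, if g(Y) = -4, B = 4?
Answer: 1057 + 168*sqrt(7) ≈ 1501.5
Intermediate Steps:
J(U, c) = 3 - U (J(U, c) = 2 - (-1 + U) = 2 + (1 - U) = 3 - U)
h(O) = 6*sqrt(O) (h(O) = (3 - 1*(-3))*sqrt(O) = (3 + 3)*sqrt(O) = 6*sqrt(O))
((h(3 - 1*(-4))*(-2) + (g(5) + 3)**2) - 8)**2 = (((6*sqrt(3 - 1*(-4)))*(-2) + (-4 + 3)**2) - 8)**2 = (((6*sqrt(3 + 4))*(-2) + (-1)**2) - 8)**2 = (((6*sqrt(7))*(-2) + 1) - 8)**2 = ((-12*sqrt(7) + 1) - 8)**2 = ((1 - 12*sqrt(7)) - 8)**2 = (-7 - 12*sqrt(7))**2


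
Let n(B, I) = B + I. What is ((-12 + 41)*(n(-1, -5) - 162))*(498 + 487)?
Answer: -4798920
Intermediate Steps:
((-12 + 41)*(n(-1, -5) - 162))*(498 + 487) = ((-12 + 41)*((-1 - 5) - 162))*(498 + 487) = (29*(-6 - 162))*985 = (29*(-168))*985 = -4872*985 = -4798920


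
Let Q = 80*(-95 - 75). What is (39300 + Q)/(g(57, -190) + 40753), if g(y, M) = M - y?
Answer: 12850/20253 ≈ 0.63447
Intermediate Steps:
Q = -13600 (Q = 80*(-170) = -13600)
(39300 + Q)/(g(57, -190) + 40753) = (39300 - 13600)/((-190 - 1*57) + 40753) = 25700/((-190 - 57) + 40753) = 25700/(-247 + 40753) = 25700/40506 = 25700*(1/40506) = 12850/20253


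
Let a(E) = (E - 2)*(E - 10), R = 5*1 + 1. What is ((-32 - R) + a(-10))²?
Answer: 40804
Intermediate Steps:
R = 6 (R = 5 + 1 = 6)
a(E) = (-10 + E)*(-2 + E) (a(E) = (-2 + E)*(-10 + E) = (-10 + E)*(-2 + E))
((-32 - R) + a(-10))² = ((-32 - 1*6) + (20 + (-10)² - 12*(-10)))² = ((-32 - 6) + (20 + 100 + 120))² = (-38 + 240)² = 202² = 40804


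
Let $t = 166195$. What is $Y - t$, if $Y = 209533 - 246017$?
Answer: $-202679$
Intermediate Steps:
$Y = -36484$
$Y - t = -36484 - 166195 = -202679$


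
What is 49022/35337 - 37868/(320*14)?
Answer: -279630739/39577440 ≈ -7.0654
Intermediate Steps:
49022/35337 - 37868/(320*14) = 49022*(1/35337) - 37868/4480 = 49022/35337 - 37868*1/4480 = 49022/35337 - 9467/1120 = -279630739/39577440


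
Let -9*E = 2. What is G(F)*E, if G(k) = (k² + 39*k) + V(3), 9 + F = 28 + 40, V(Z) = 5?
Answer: -1286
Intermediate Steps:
E = -2/9 (E = -⅑*2 = -2/9 ≈ -0.22222)
F = 59 (F = -9 + (28 + 40) = -9 + 68 = 59)
G(k) = 5 + k² + 39*k (G(k) = (k² + 39*k) + 5 = 5 + k² + 39*k)
G(F)*E = (5 + 59² + 39*59)*(-2/9) = (5 + 3481 + 2301)*(-2/9) = 5787*(-2/9) = -1286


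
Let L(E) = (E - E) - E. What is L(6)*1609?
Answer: -9654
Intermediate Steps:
L(E) = -E (L(E) = 0 - E = -E)
L(6)*1609 = -1*6*1609 = -6*1609 = -9654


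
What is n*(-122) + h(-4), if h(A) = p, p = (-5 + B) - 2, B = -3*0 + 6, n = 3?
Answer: -367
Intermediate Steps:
B = 6 (B = 0 + 6 = 6)
p = -1 (p = (-5 + 6) - 2 = 1 - 2 = -1)
h(A) = -1
n*(-122) + h(-4) = 3*(-122) - 1 = -366 - 1 = -367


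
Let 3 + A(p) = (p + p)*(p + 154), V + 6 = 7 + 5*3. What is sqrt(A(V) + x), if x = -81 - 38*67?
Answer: sqrt(2810) ≈ 53.009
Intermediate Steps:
V = 16 (V = -6 + (7 + 5*3) = -6 + (7 + 15) = -6 + 22 = 16)
A(p) = -3 + 2*p*(154 + p) (A(p) = -3 + (p + p)*(p + 154) = -3 + (2*p)*(154 + p) = -3 + 2*p*(154 + p))
x = -2627 (x = -81 - 2546 = -2627)
sqrt(A(V) + x) = sqrt((-3 + 2*16**2 + 308*16) - 2627) = sqrt((-3 + 2*256 + 4928) - 2627) = sqrt((-3 + 512 + 4928) - 2627) = sqrt(5437 - 2627) = sqrt(2810)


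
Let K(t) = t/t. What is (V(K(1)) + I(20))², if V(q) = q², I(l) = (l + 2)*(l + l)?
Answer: 776161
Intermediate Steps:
I(l) = 2*l*(2 + l) (I(l) = (2 + l)*(2*l) = 2*l*(2 + l))
K(t) = 1
(V(K(1)) + I(20))² = (1² + 2*20*(2 + 20))² = (1 + 2*20*22)² = (1 + 880)² = 881² = 776161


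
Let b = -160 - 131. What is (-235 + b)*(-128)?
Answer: 67328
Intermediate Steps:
b = -291
(-235 + b)*(-128) = (-235 - 291)*(-128) = -526*(-128) = 67328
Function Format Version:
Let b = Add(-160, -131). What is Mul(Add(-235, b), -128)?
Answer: 67328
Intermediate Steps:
b = -291
Mul(Add(-235, b), -128) = Mul(Add(-235, -291), -128) = Mul(-526, -128) = 67328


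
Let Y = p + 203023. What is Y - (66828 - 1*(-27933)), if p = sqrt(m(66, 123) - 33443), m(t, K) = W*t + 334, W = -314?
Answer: 108262 + I*sqrt(53833) ≈ 1.0826e+5 + 232.02*I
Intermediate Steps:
m(t, K) = 334 - 314*t (m(t, K) = -314*t + 334 = 334 - 314*t)
p = I*sqrt(53833) (p = sqrt((334 - 314*66) - 33443) = sqrt((334 - 20724) - 33443) = sqrt(-20390 - 33443) = sqrt(-53833) = I*sqrt(53833) ≈ 232.02*I)
Y = 203023 + I*sqrt(53833) (Y = I*sqrt(53833) + 203023 = 203023 + I*sqrt(53833) ≈ 2.0302e+5 + 232.02*I)
Y - (66828 - 1*(-27933)) = (203023 + I*sqrt(53833)) - (66828 - 1*(-27933)) = (203023 + I*sqrt(53833)) - (66828 + 27933) = (203023 + I*sqrt(53833)) - 1*94761 = (203023 + I*sqrt(53833)) - 94761 = 108262 + I*sqrt(53833)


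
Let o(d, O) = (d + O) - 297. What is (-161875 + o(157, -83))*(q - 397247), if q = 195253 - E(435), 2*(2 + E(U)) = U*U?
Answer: 48078996241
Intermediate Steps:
o(d, O) = -297 + O + d (o(d, O) = (O + d) - 297 = -297 + O + d)
E(U) = -2 + U²/2 (E(U) = -2 + (U*U)/2 = -2 + U²/2)
q = 201285/2 (q = 195253 - (-2 + (½)*435²) = 195253 - (-2 + (½)*189225) = 195253 - (-2 + 189225/2) = 195253 - 1*189221/2 = 195253 - 189221/2 = 201285/2 ≈ 1.0064e+5)
(-161875 + o(157, -83))*(q - 397247) = (-161875 + (-297 - 83 + 157))*(201285/2 - 397247) = (-161875 - 223)*(-593209/2) = -162098*(-593209/2) = 48078996241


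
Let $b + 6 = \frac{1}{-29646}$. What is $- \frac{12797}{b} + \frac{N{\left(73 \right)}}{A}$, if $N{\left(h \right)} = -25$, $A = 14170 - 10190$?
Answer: $\frac{301985480767}{141590092} \approx 2132.8$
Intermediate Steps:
$b = - \frac{177877}{29646}$ ($b = -6 + \frac{1}{-29646} = -6 - \frac{1}{29646} = - \frac{177877}{29646} \approx -6.0$)
$A = 3980$
$- \frac{12797}{b} + \frac{N{\left(73 \right)}}{A} = - \frac{12797}{- \frac{177877}{29646}} - \frac{25}{3980} = \left(-12797\right) \left(- \frac{29646}{177877}\right) - \frac{5}{796} = \frac{379379862}{177877} - \frac{5}{796} = \frac{301985480767}{141590092}$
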